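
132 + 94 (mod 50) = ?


132 + 94 = 226
226 mod 50 = 26


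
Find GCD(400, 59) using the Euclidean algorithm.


400 = 6 * 59 + 46
59 = 1 * 46 + 13
46 = 3 * 13 + 7
13 = 1 * 7 + 6
7 = 1 * 6 + 1
6 = 6 * 1 + 0
GCD = 1


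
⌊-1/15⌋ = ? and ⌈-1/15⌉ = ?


-1/15 = -0.0667
floor = -1
ceil = 0

floor = -1, ceil = 0


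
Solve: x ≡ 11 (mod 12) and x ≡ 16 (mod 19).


M = 12*19 = 228
M1 = M/12 = 19, M2 = M/19 = 12
M1^(-1) mod 12 = 7, M2^(-1) mod 19 = 8
x = 11*19*7 + 16*12*8 = 2999
2999 mod 228 = 35
Check: 35 mod 12 = 11 ✓, 35 mod 19 = 16 ✓

x ≡ 35 (mod 228)


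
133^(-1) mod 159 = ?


Use the extended Euclidean algorithm on (159, 133); each row r = 159*s + 133*t:
r=159, s=1, t=0
r=133, s=0, t=1
q=1: r=26, s=1, t=-1   [159*(1) + 133*(-1) = 26]
q=5: r=3, s=-5, t=6   [159*(-5) + 133*(6) = 3]
q=8: r=2, s=41, t=-49   [159*(41) + 133*(-49) = 2]
q=1: r=1, s=-46, t=55   [159*(-46) + 133*(55) = 1]
q=2: r=0, s=133, t=-159   [159*(133) + 133*(-159) = 0]
GCD = 1 with t = 55, so 133*(55) ≡ 1 (mod 159)
Inverse = 55 mod 159 = 55
Check: 133 * 55 = 7315 ≡ 1 (mod 159)

133^(-1) ≡ 55 (mod 159)


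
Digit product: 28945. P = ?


2 × 8 × 9 × 4 × 5 = 2880


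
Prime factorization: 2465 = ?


2465 / 5 = 493
493 / 17 = 29
29 / 29 = 1
2465 = 5 × 17 × 29


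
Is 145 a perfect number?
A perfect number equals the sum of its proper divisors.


Proper divisors of 145: 1, 5, 29
Sum = 1 + 5 + 29 = 35

No, 145 is not perfect (35 ≠ 145)


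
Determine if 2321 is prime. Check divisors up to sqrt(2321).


2321 / 11 = 211 (exact division)
2321 is NOT prime.

No, 2321 is not prime


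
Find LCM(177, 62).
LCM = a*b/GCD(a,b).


GCD(177, 62) = 1
LCM = 177*62/1 = 10974/1 = 10974

LCM = 10974


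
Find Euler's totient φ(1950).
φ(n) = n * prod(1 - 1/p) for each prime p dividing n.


1950 = 2 × 3 × 5^2 × 13
Prime factors: 2, 3, 5, 13
φ(1950) = 1950 × (1-1/2) × (1-1/3) × (1-1/5) × (1-1/13)
= 1950 × 1/2 × 2/3 × 4/5 × 12/13 = 480

φ(1950) = 480


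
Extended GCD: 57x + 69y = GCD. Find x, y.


Tabular extended Euclidean (each row: r = 57*s + 69*t):
r=57, s=1, t=0
r=69, s=0, t=1
q=0: r=57, s=1, t=0   [57*(1) + 69*(0) = 57]
q=1: r=12, s=-1, t=1   [57*(-1) + 69*(1) = 12]
q=4: r=9, s=5, t=-4   [57*(5) + 69*(-4) = 9]
q=1: r=3, s=-6, t=5   [57*(-6) + 69*(5) = 3]
q=3: r=0, s=23, t=-19   [57*(23) + 69*(-19) = 0]
GCD = 3; from the row with r=3: x=-6, y=5
Check: 57*(-6) + 69*(5) = -342 + 345 = 3

GCD = 3, x = -6, y = 5


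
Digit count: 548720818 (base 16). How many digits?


548720818 in base 16 = 20B4D0B2
Number of digits = 8

8 digits (base 16)


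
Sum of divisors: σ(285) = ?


Divisors of 285: 1, 3, 5, 15, 19, 57, 95, 285
Sum = 1 + 3 + 5 + 15 + 19 + 57 + 95 + 285 = 480

σ(285) = 480


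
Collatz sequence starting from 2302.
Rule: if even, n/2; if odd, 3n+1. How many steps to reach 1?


2302 → 1151 → 3454 → 1727 → 5182 → 2591 → 7774 → 3887 → 11662 → 5831 → 17494 → 8747 → 26242 → 13121 → 39364 → 19682 → 9841 → 29524 → 14762 → 7381 → 22144 → 11072 → 5536 → 2768 → 1384 → 692 → 346 → 173 → 520 → 260 → 130 → 65 → 196 → 98 → 49 → 148 → 74 → 37 → 112 → 56 → 28 → 14 → 7 → 22 → 11 → 34 → 17 → 52 → 26 → 13 → 40 → 20 → 10 → 5 → 16 → 8 → 4 → 2 → 1
Total steps = 58

58 steps


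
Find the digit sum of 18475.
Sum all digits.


1 + 8 + 4 + 7 + 5 = 25


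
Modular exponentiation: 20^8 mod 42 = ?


20^1 mod 42 = 20
20^2 mod 42 = 22
20^3 mod 42 = 20
20^4 mod 42 = 22
20^5 mod 42 = 20
20^6 mod 42 = 22
20^7 mod 42 = 20
20^8 mod 42 = 22


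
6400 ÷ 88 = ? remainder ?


6400 = 88 * 72 + 64
Check: 6336 + 64 = 6400

q = 72, r = 64


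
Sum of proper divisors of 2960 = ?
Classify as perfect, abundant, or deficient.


Proper divisors: 1, 2, 4, 5, 8, 10, 16, 20, 37, 40, 74, 80, 148, 185, 296, 370, 592, 740, 1480
Sum = 1 + 2 + 4 + 5 + 8 + 10 + 16 + 20 + 37 + 40 + 74 + 80 + 148 + 185 + 296 + 370 + 592 + 740 + 1480 = 4108
4108 > 2960 → abundant

s(2960) = 4108 (abundant)


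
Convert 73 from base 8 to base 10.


73 (base 8) = 59 (decimal)
59 (decimal) = 59 (base 10)


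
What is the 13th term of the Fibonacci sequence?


Sequence: 1, 1, 2, 3, 5, 8, 13, 21, 34, 55, 89, 144, 233
F(13) = 233


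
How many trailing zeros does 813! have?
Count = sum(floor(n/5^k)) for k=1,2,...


floor(813/5) = 162
floor(813/25) = 32
floor(813/125) = 6
floor(813/625) = 1
Total = 201

201 trailing zeros


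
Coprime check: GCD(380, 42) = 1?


Euclidean algorithm:
380 = 9 * 42 + 2
42 = 21 * 2 + 0
GCD(380, 42) = 2

No, not coprime (GCD = 2)


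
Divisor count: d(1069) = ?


1069 = 1069^1
d(1069) = (1+1) = 2

2 divisors


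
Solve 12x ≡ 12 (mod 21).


GCD(12, 21) = 3 divides 12
Divide: 4x ≡ 4 (mod 7)
x ≡ 1 (mod 7)


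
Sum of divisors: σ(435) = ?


Divisors of 435: 1, 3, 5, 15, 29, 87, 145, 435
Sum = 1 + 3 + 5 + 15 + 29 + 87 + 145 + 435 = 720

σ(435) = 720


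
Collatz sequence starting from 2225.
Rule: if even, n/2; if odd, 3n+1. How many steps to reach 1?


2225 → 6676 → 3338 → 1669 → 5008 → 2504 → 1252 → 626 → 313 → 940 → 470 → 235 → 706 → 353 → 1060 → 530 → 265 → 796 → 398 → 199 → 598 → 299 → 898 → 449 → 1348 → 674 → 337 → 1012 → 506 → 253 → 760 → 380 → 190 → 95 → 286 → 143 → 430 → 215 → 646 → 323 → 970 → 485 → 1456 → 728 → 364 → 182 → 91 → 274 → 137 → 412 → 206 → 103 → 310 → 155 → 466 → 233 → 700 → 350 → 175 → 526 → 263 → 790 → 395 → 1186 → 593 → 1780 → 890 → 445 → 1336 → 668 → 334 → 167 → 502 → 251 → 754 → 377 → 1132 → 566 → 283 → 850 → 425 → 1276 → 638 → 319 → 958 → 479 → 1438 → 719 → 2158 → 1079 → 3238 → 1619 → 4858 → 2429 → 7288 → 3644 → 1822 → 911 → 2734 → 1367 → 4102 → 2051 → 6154 → 3077 → 9232 → 4616 → 2308 → 1154 → 577 → 1732 → 866 → 433 → 1300 → 650 → 325 → 976 → 488 → 244 → 122 → 61 → 184 → 92 → 46 → 23 → 70 → 35 → 106 → 53 → 160 → 80 → 40 → 20 → 10 → 5 → 16 → 8 → 4 → 2 → 1
Total steps = 138

138 steps


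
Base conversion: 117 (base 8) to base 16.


117 (base 8) = 79 (decimal)
79 (decimal) = 4F (base 16)


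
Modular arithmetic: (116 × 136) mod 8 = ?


116 × 136 = 15776
15776 mod 8 = 0


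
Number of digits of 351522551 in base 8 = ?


351522551 in base 8 = 2474747367
Number of digits = 10

10 digits (base 8)


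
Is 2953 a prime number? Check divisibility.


Check divisors up to sqrt(2953) = 54.3415
No divisors found.
2953 is prime.

Yes, 2953 is prime


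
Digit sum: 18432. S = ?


1 + 8 + 4 + 3 + 2 = 18


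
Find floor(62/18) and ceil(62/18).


62/18 = 3.4444
floor = 3
ceil = 4

floor = 3, ceil = 4


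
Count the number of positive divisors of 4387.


4387 = 41^1 × 107^1
d(4387) = (1+1) × (1+1) = 4

4 divisors


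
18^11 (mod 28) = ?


18^1 mod 28 = 18
18^2 mod 28 = 16
18^3 mod 28 = 8
18^4 mod 28 = 4
18^5 mod 28 = 16
18^6 mod 28 = 8
18^7 mod 28 = 4
18^8 mod 28 = 16
18^9 mod 28 = 8
18^10 mod 28 = 4
18^11 mod 28 = 16


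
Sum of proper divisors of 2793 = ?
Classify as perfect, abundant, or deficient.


Proper divisors: 1, 3, 7, 19, 21, 49, 57, 133, 147, 399, 931
Sum = 1 + 3 + 7 + 19 + 21 + 49 + 57 + 133 + 147 + 399 + 931 = 1767
1767 < 2793 → deficient

s(2793) = 1767 (deficient)


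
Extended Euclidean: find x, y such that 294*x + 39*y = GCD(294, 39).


Tabular extended Euclidean (each row: r = 294*s + 39*t):
r=294, s=1, t=0
r=39, s=0, t=1
q=7: r=21, s=1, t=-7   [294*(1) + 39*(-7) = 21]
q=1: r=18, s=-1, t=8   [294*(-1) + 39*(8) = 18]
q=1: r=3, s=2, t=-15   [294*(2) + 39*(-15) = 3]
q=6: r=0, s=-13, t=98   [294*(-13) + 39*(98) = 0]
GCD = 3; from the row with r=3: x=2, y=-15
Check: 294*(2) + 39*(-15) = 588 - 585 = 3

GCD = 3, x = 2, y = -15


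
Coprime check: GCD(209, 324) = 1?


Euclidean algorithm:
324 = 1 * 209 + 115
209 = 1 * 115 + 94
115 = 1 * 94 + 21
94 = 4 * 21 + 10
21 = 2 * 10 + 1
10 = 10 * 1 + 0
GCD(209, 324) = 1

Yes, coprime (GCD = 1)


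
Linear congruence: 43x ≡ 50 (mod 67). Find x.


GCD(43, 67) = 1, unique solution
a^(-1) mod 67 = 53
x = 53 * 50 mod 67 = 37

x ≡ 37 (mod 67)


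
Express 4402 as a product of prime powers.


4402 / 2 = 2201
2201 / 31 = 71
71 / 71 = 1
4402 = 2 × 31 × 71


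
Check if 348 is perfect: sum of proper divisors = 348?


Proper divisors of 348: 1, 2, 3, 4, 6, 12, 29, 58, 87, 116, 174
Sum = 1 + 2 + 3 + 4 + 6 + 12 + 29 + 58 + 87 + 116 + 174 = 492

No, 348 is not perfect (492 ≠ 348)


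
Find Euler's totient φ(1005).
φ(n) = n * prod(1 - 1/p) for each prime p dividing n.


1005 = 3 × 5 × 67
Prime factors: 3, 5, 67
φ(1005) = 1005 × (1-1/3) × (1-1/5) × (1-1/67)
= 1005 × 2/3 × 4/5 × 66/67 = 528

φ(1005) = 528


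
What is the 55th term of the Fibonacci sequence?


Sequence: 1, 1, 2, 3, 5, 8, 13, 21, 34, 55, 89, 144, 233, 377, 610, 987, 1597, 2584, 4181, 6765, 10946, 17711, 28657, 46368, 75025, 121393, 196418, 317811, 514229, 832040, 1346269, 2178309, 3524578, 5702887, 9227465, 14930352, 24157817, 39088169, 63245986, 102334155, 165580141, 267914296, 433494437, 701408733, 1134903170, 1836311903, 2971215073, 4807526976, 7778742049, 12586269025, 20365011074, 32951280099, 53316291173, 86267571272, 139583862445
F(55) = 139583862445


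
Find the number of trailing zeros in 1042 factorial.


floor(1042/5) = 208
floor(1042/25) = 41
floor(1042/125) = 8
floor(1042/625) = 1
Total = 258

258 trailing zeros


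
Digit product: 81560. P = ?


8 × 1 × 5 × 6 × 0 = 0


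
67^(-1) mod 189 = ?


Use the extended Euclidean algorithm on (189, 67); each row r = 189*s + 67*t:
r=189, s=1, t=0
r=67, s=0, t=1
q=2: r=55, s=1, t=-2   [189*(1) + 67*(-2) = 55]
q=1: r=12, s=-1, t=3   [189*(-1) + 67*(3) = 12]
q=4: r=7, s=5, t=-14   [189*(5) + 67*(-14) = 7]
q=1: r=5, s=-6, t=17   [189*(-6) + 67*(17) = 5]
q=1: r=2, s=11, t=-31   [189*(11) + 67*(-31) = 2]
q=2: r=1, s=-28, t=79   [189*(-28) + 67*(79) = 1]
q=2: r=0, s=67, t=-189   [189*(67) + 67*(-189) = 0]
GCD = 1 with t = 79, so 67*(79) ≡ 1 (mod 189)
Inverse = 79 mod 189 = 79
Check: 67 * 79 = 5293 ≡ 1 (mod 189)

67^(-1) ≡ 79 (mod 189)


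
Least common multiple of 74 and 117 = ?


GCD(74, 117) = 1
LCM = 74*117/1 = 8658/1 = 8658

LCM = 8658


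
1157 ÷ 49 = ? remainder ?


1157 = 49 * 23 + 30
Check: 1127 + 30 = 1157

q = 23, r = 30


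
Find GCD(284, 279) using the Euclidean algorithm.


284 = 1 * 279 + 5
279 = 55 * 5 + 4
5 = 1 * 4 + 1
4 = 4 * 1 + 0
GCD = 1


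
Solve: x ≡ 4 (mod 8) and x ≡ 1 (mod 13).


M = 8*13 = 104
M1 = M/8 = 13, M2 = M/13 = 8
M1^(-1) mod 8 = 5, M2^(-1) mod 13 = 5
x = 4*13*5 + 1*8*5 = 300
300 mod 104 = 92
Check: 92 mod 8 = 4 ✓, 92 mod 13 = 1 ✓

x ≡ 92 (mod 104)


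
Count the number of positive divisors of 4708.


4708 = 2^2 × 11^1 × 107^1
d(4708) = (2+1) × (1+1) × (1+1) = 12

12 divisors


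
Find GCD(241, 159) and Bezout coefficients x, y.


Tabular extended Euclidean (each row: r = 241*s + 159*t):
r=241, s=1, t=0
r=159, s=0, t=1
q=1: r=82, s=1, t=-1   [241*(1) + 159*(-1) = 82]
q=1: r=77, s=-1, t=2   [241*(-1) + 159*(2) = 77]
q=1: r=5, s=2, t=-3   [241*(2) + 159*(-3) = 5]
q=15: r=2, s=-31, t=47   [241*(-31) + 159*(47) = 2]
q=2: r=1, s=64, t=-97   [241*(64) + 159*(-97) = 1]
q=2: r=0, s=-159, t=241   [241*(-159) + 159*(241) = 0]
GCD = 1; from the row with r=1: x=64, y=-97
Check: 241*(64) + 159*(-97) = 15424 - 15423 = 1

GCD = 1, x = 64, y = -97


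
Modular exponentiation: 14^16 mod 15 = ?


14^1 mod 15 = 14
14^2 mod 15 = 1
14^3 mod 15 = 14
14^4 mod 15 = 1
14^5 mod 15 = 14
14^6 mod 15 = 1
14^7 mod 15 = 14
14^8 mod 15 = 1
14^9 mod 15 = 14
14^10 mod 15 = 1
14^11 mod 15 = 14
14^12 mod 15 = 1
14^13 mod 15 = 14
14^14 mod 15 = 1
14^15 mod 15 = 14
14^16 mod 15 = 1


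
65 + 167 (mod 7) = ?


65 + 167 = 232
232 mod 7 = 1


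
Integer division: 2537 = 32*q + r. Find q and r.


2537 = 32 * 79 + 9
Check: 2528 + 9 = 2537

q = 79, r = 9


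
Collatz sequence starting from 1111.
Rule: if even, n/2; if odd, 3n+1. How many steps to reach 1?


1111 → 3334 → 1667 → 5002 → 2501 → 7504 → 3752 → 1876 → 938 → 469 → 1408 → 704 → 352 → 176 → 88 → 44 → 22 → 11 → 34 → 17 → 52 → 26 → 13 → 40 → 20 → 10 → 5 → 16 → 8 → 4 → 2 → 1
Total steps = 31

31 steps


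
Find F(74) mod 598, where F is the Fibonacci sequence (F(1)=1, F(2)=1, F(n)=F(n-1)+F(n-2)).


F(k) mod 598 for k=1..74:
1, 1, 2, 3, 5, 8, 13, 21, 34, 55, 89, 144, 233, 377, 12, 389, 401, 192, 593, 187, 182, 369, 551, 322, 275, 597, 274, 273, 547, 222, 171, 393, 564, 359, 325, 86, 411, 497, 310, 209, 519, 130, 51, 181, 232, 413, 47, 460, 507, 369, 278, 49, 327, 376, 105, 481, 586, 469, 457, 328, 187, 515, 104, 21, 125, 146, 271, 417, 90, 507, 597, 506, 505, 413
F(74) mod 598 = 413


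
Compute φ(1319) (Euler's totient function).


1319 = 1319
Prime factors: 1319
φ(1319) = 1319 × (1-1/1319)
= 1319 × 1318/1319 = 1318

φ(1319) = 1318


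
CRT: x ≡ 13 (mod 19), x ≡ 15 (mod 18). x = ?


M = 19*18 = 342
M1 = M/19 = 18, M2 = M/18 = 19
M1^(-1) mod 19 = 18, M2^(-1) mod 18 = 1
x = 13*18*18 + 15*19*1 = 4497
4497 mod 342 = 51
Check: 51 mod 19 = 13 ✓, 51 mod 18 = 15 ✓

x ≡ 51 (mod 342)


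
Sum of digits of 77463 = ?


7 + 7 + 4 + 6 + 3 = 27


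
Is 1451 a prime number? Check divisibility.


Check divisors up to sqrt(1451) = 38.0920
No divisors found.
1451 is prime.

Yes, 1451 is prime


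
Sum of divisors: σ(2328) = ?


Divisors of 2328: 1, 2, 3, 4, 6, 8, 12, 24, 97, 194, 291, 388, 582, 776, 1164, 2328
Sum = 1 + 2 + 3 + 4 + 6 + 8 + 12 + 24 + 97 + 194 + 291 + 388 + 582 + 776 + 1164 + 2328 = 5880

σ(2328) = 5880


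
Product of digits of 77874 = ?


7 × 7 × 8 × 7 × 4 = 10976


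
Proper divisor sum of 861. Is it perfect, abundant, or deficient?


Proper divisors: 1, 3, 7, 21, 41, 123, 287
Sum = 1 + 3 + 7 + 21 + 41 + 123 + 287 = 483
483 < 861 → deficient

s(861) = 483 (deficient)


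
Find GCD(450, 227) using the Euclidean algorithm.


450 = 1 * 227 + 223
227 = 1 * 223 + 4
223 = 55 * 4 + 3
4 = 1 * 3 + 1
3 = 3 * 1 + 0
GCD = 1


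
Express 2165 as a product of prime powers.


2165 / 5 = 433
433 / 433 = 1
2165 = 5 × 433


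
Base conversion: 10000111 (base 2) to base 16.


10000111 (base 2) = 135 (decimal)
135 (decimal) = 87 (base 16)


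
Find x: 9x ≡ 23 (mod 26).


GCD(9, 26) = 1, unique solution
a^(-1) mod 26 = 3
x = 3 * 23 mod 26 = 17

x ≡ 17 (mod 26)


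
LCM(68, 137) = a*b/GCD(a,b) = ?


GCD(68, 137) = 1
LCM = 68*137/1 = 9316/1 = 9316

LCM = 9316


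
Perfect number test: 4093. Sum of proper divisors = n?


Proper divisors of 4093: 1
Sum = 1 = 1

No, 4093 is not perfect (1 ≠ 4093)


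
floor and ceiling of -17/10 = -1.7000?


-17/10 = -1.7000
floor = -2
ceil = -1

floor = -2, ceil = -1


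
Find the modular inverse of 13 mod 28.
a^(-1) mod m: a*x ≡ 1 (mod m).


Use the extended Euclidean algorithm on (28, 13); each row r = 28*s + 13*t:
r=28, s=1, t=0
r=13, s=0, t=1
q=2: r=2, s=1, t=-2   [28*(1) + 13*(-2) = 2]
q=6: r=1, s=-6, t=13   [28*(-6) + 13*(13) = 1]
q=2: r=0, s=13, t=-28   [28*(13) + 13*(-28) = 0]
GCD = 1 with t = 13, so 13*(13) ≡ 1 (mod 28)
Inverse = 13 mod 28 = 13
Check: 13 * 13 = 169 ≡ 1 (mod 28)

13^(-1) ≡ 13 (mod 28)


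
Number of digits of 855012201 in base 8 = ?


855012201 in base 8 = 6275471551
Number of digits = 10

10 digits (base 8)


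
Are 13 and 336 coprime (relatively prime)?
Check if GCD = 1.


Euclidean algorithm:
336 = 25 * 13 + 11
13 = 1 * 11 + 2
11 = 5 * 2 + 1
2 = 2 * 1 + 0
GCD(13, 336) = 1

Yes, coprime (GCD = 1)


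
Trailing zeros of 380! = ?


floor(380/5) = 76
floor(380/25) = 15
floor(380/125) = 3
Total = 94

94 trailing zeros


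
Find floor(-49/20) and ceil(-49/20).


-49/20 = -2.4500
floor = -3
ceil = -2

floor = -3, ceil = -2


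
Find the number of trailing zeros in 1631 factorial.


floor(1631/5) = 326
floor(1631/25) = 65
floor(1631/125) = 13
floor(1631/625) = 2
Total = 406

406 trailing zeros


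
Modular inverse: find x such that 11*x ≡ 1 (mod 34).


Use the extended Euclidean algorithm on (34, 11); each row r = 34*s + 11*t:
r=34, s=1, t=0
r=11, s=0, t=1
q=3: r=1, s=1, t=-3   [34*(1) + 11*(-3) = 1]
q=11: r=0, s=-11, t=34   [34*(-11) + 11*(34) = 0]
GCD = 1 with t = -3, so 11*(-3) ≡ 1 (mod 34)
Inverse = -3 mod 34 = 31
Check: 11 * 31 = 341 ≡ 1 (mod 34)

11^(-1) ≡ 31 (mod 34)


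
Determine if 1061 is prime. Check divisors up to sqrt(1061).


Check divisors up to sqrt(1061) = 32.5730
No divisors found.
1061 is prime.

Yes, 1061 is prime


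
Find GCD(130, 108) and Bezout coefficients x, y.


Tabular extended Euclidean (each row: r = 130*s + 108*t):
r=130, s=1, t=0
r=108, s=0, t=1
q=1: r=22, s=1, t=-1   [130*(1) + 108*(-1) = 22]
q=4: r=20, s=-4, t=5   [130*(-4) + 108*(5) = 20]
q=1: r=2, s=5, t=-6   [130*(5) + 108*(-6) = 2]
q=10: r=0, s=-54, t=65   [130*(-54) + 108*(65) = 0]
GCD = 2; from the row with r=2: x=5, y=-6
Check: 130*(5) + 108*(-6) = 650 - 648 = 2

GCD = 2, x = 5, y = -6


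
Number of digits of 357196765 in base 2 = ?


357196765 in base 2 = 10101010010100110001111011101
Number of digits = 29

29 digits (base 2)


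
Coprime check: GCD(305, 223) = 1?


Euclidean algorithm:
305 = 1 * 223 + 82
223 = 2 * 82 + 59
82 = 1 * 59 + 23
59 = 2 * 23 + 13
23 = 1 * 13 + 10
13 = 1 * 10 + 3
10 = 3 * 3 + 1
3 = 3 * 1 + 0
GCD(305, 223) = 1

Yes, coprime (GCD = 1)


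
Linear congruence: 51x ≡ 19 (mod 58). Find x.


GCD(51, 58) = 1, unique solution
a^(-1) mod 58 = 33
x = 33 * 19 mod 58 = 47

x ≡ 47 (mod 58)


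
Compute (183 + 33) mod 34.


183 + 33 = 216
216 mod 34 = 12


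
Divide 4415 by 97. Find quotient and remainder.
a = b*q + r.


4415 = 97 * 45 + 50
Check: 4365 + 50 = 4415

q = 45, r = 50


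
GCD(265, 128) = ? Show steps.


265 = 2 * 128 + 9
128 = 14 * 9 + 2
9 = 4 * 2 + 1
2 = 2 * 1 + 0
GCD = 1


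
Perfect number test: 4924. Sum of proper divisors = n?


Proper divisors of 4924: 1, 2, 4, 1231, 2462
Sum = 1 + 2 + 4 + 1231 + 2462 = 3700

No, 4924 is not perfect (3700 ≠ 4924)


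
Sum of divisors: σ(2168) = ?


Divisors of 2168: 1, 2, 4, 8, 271, 542, 1084, 2168
Sum = 1 + 2 + 4 + 8 + 271 + 542 + 1084 + 2168 = 4080

σ(2168) = 4080


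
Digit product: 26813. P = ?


2 × 6 × 8 × 1 × 3 = 288


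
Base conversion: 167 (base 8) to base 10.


167 (base 8) = 119 (decimal)
119 (decimal) = 119 (base 10)


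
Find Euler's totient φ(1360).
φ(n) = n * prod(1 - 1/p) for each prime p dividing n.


1360 = 2^4 × 5 × 17
Prime factors: 2, 5, 17
φ(1360) = 1360 × (1-1/2) × (1-1/5) × (1-1/17)
= 1360 × 1/2 × 4/5 × 16/17 = 512

φ(1360) = 512


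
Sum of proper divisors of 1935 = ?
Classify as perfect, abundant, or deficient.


Proper divisors: 1, 3, 5, 9, 15, 43, 45, 129, 215, 387, 645
Sum = 1 + 3 + 5 + 9 + 15 + 43 + 45 + 129 + 215 + 387 + 645 = 1497
1497 < 1935 → deficient

s(1935) = 1497 (deficient)


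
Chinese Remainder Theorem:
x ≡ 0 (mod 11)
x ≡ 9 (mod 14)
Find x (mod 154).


M = 11*14 = 154
M1 = M/11 = 14, M2 = M/14 = 11
M1^(-1) mod 11 = 4, M2^(-1) mod 14 = 9
x = 0*14*4 + 9*11*9 = 891
891 mod 154 = 121
Check: 121 mod 11 = 0 ✓, 121 mod 14 = 9 ✓

x ≡ 121 (mod 154)


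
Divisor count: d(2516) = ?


2516 = 2^2 × 17^1 × 37^1
d(2516) = (2+1) × (1+1) × (1+1) = 12

12 divisors


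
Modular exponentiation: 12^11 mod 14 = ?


12^1 mod 14 = 12
12^2 mod 14 = 4
12^3 mod 14 = 6
12^4 mod 14 = 2
12^5 mod 14 = 10
12^6 mod 14 = 8
12^7 mod 14 = 12
12^8 mod 14 = 4
12^9 mod 14 = 6
12^10 mod 14 = 2
12^11 mod 14 = 10


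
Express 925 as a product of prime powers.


925 / 5 = 185
185 / 5 = 37
37 / 37 = 1
925 = 5^2 × 37


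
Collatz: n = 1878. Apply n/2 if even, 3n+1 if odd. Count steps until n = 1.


1878 → 939 → 2818 → 1409 → 4228 → 2114 → 1057 → 3172 → 1586 → 793 → 2380 → 1190 → 595 → 1786 → 893 → 2680 → 1340 → 670 → 335 → 1006 → 503 → 1510 → 755 → 2266 → 1133 → 3400 → 1700 → 850 → 425 → 1276 → 638 → 319 → 958 → 479 → 1438 → 719 → 2158 → 1079 → 3238 → 1619 → 4858 → 2429 → 7288 → 3644 → 1822 → 911 → 2734 → 1367 → 4102 → 2051 → 6154 → 3077 → 9232 → 4616 → 2308 → 1154 → 577 → 1732 → 866 → 433 → 1300 → 650 → 325 → 976 → 488 → 244 → 122 → 61 → 184 → 92 → 46 → 23 → 70 → 35 → 106 → 53 → 160 → 80 → 40 → 20 → 10 → 5 → 16 → 8 → 4 → 2 → 1
Total steps = 86

86 steps


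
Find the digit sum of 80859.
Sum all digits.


8 + 0 + 8 + 5 + 9 = 30


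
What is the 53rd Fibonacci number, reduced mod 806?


F(k) mod 806 for k=1..53:
1, 1, 2, 3, 5, 8, 13, 21, 34, 55, 89, 144, 233, 377, 610, 181, 791, 166, 151, 317, 468, 785, 447, 426, 67, 493, 560, 247, 1, 248, 249, 497, 746, 437, 377, 8, 385, 393, 778, 365, 337, 702, 233, 129, 362, 491, 47, 538, 585, 317, 96, 413, 509
F(53) mod 806 = 509


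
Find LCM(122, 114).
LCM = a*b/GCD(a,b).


GCD(122, 114) = 2
LCM = 122*114/2 = 13908/2 = 6954

LCM = 6954


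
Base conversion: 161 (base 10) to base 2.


161 (base 10) = 161 (decimal)
161 (decimal) = 10100001 (base 2)


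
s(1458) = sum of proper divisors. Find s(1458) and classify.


Proper divisors: 1, 2, 3, 6, 9, 18, 27, 54, 81, 162, 243, 486, 729
Sum = 1 + 2 + 3 + 6 + 9 + 18 + 27 + 54 + 81 + 162 + 243 + 486 + 729 = 1821
1821 > 1458 → abundant

s(1458) = 1821 (abundant)


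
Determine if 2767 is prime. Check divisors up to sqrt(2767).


Check divisors up to sqrt(2767) = 52.6023
No divisors found.
2767 is prime.

Yes, 2767 is prime


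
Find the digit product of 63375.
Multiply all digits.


6 × 3 × 3 × 7 × 5 = 1890


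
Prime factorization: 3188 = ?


3188 / 2 = 1594
1594 / 2 = 797
797 / 797 = 1
3188 = 2^2 × 797


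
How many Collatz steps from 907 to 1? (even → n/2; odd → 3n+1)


907 → 2722 → 1361 → 4084 → 2042 → 1021 → 3064 → 1532 → 766 → 383 → 1150 → 575 → 1726 → 863 → 2590 → 1295 → 3886 → 1943 → 5830 → 2915 → 8746 → 4373 → 13120 → 6560 → 3280 → 1640 → 820 → 410 → 205 → 616 → 308 → 154 → 77 → 232 → 116 → 58 → 29 → 88 → 44 → 22 → 11 → 34 → 17 → 52 → 26 → 13 → 40 → 20 → 10 → 5 → 16 → 8 → 4 → 2 → 1
Total steps = 54

54 steps


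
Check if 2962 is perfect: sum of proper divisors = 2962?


Proper divisors of 2962: 1, 2, 1481
Sum = 1 + 2 + 1481 = 1484

No, 2962 is not perfect (1484 ≠ 2962)


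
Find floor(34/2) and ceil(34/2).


34/2 = 17.0000
floor = 17
ceil = 17

floor = 17, ceil = 17


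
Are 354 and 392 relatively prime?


Euclidean algorithm:
392 = 1 * 354 + 38
354 = 9 * 38 + 12
38 = 3 * 12 + 2
12 = 6 * 2 + 0
GCD(354, 392) = 2

No, not coprime (GCD = 2)


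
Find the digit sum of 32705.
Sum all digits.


3 + 2 + 7 + 0 + 5 = 17


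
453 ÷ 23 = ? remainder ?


453 = 23 * 19 + 16
Check: 437 + 16 = 453

q = 19, r = 16


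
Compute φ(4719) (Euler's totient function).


4719 = 3 × 11^2 × 13
Prime factors: 3, 11, 13
φ(4719) = 4719 × (1-1/3) × (1-1/11) × (1-1/13)
= 4719 × 2/3 × 10/11 × 12/13 = 2640

φ(4719) = 2640


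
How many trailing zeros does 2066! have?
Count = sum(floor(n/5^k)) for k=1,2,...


floor(2066/5) = 413
floor(2066/25) = 82
floor(2066/125) = 16
floor(2066/625) = 3
Total = 514

514 trailing zeros


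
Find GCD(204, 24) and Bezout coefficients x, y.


Tabular extended Euclidean (each row: r = 204*s + 24*t):
r=204, s=1, t=0
r=24, s=0, t=1
q=8: r=12, s=1, t=-8   [204*(1) + 24*(-8) = 12]
q=2: r=0, s=-2, t=17   [204*(-2) + 24*(17) = 0]
GCD = 12; from the row with r=12: x=1, y=-8
Check: 204*(1) + 24*(-8) = 204 - 192 = 12

GCD = 12, x = 1, y = -8


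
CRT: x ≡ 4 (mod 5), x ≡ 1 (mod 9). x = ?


M = 5*9 = 45
M1 = M/5 = 9, M2 = M/9 = 5
M1^(-1) mod 5 = 4, M2^(-1) mod 9 = 2
x = 4*9*4 + 1*5*2 = 154
154 mod 45 = 19
Check: 19 mod 5 = 4 ✓, 19 mod 9 = 1 ✓

x ≡ 19 (mod 45)


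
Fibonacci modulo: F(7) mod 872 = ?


F(k) mod 872 for k=1..7:
1, 1, 2, 3, 5, 8, 13
F(7) mod 872 = 13


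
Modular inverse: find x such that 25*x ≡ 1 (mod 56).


Use the extended Euclidean algorithm on (56, 25); each row r = 56*s + 25*t:
r=56, s=1, t=0
r=25, s=0, t=1
q=2: r=6, s=1, t=-2   [56*(1) + 25*(-2) = 6]
q=4: r=1, s=-4, t=9   [56*(-4) + 25*(9) = 1]
q=6: r=0, s=25, t=-56   [56*(25) + 25*(-56) = 0]
GCD = 1 with t = 9, so 25*(9) ≡ 1 (mod 56)
Inverse = 9 mod 56 = 9
Check: 25 * 9 = 225 ≡ 1 (mod 56)

25^(-1) ≡ 9 (mod 56)


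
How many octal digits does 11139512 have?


11139512 in base 8 = 52374670
Number of digits = 8

8 digits (base 8)


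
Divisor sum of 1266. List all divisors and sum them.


Divisors of 1266: 1, 2, 3, 6, 211, 422, 633, 1266
Sum = 1 + 2 + 3 + 6 + 211 + 422 + 633 + 1266 = 2544

σ(1266) = 2544


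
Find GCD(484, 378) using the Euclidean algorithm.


484 = 1 * 378 + 106
378 = 3 * 106 + 60
106 = 1 * 60 + 46
60 = 1 * 46 + 14
46 = 3 * 14 + 4
14 = 3 * 4 + 2
4 = 2 * 2 + 0
GCD = 2


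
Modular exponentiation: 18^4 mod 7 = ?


18^1 mod 7 = 4
18^2 mod 7 = 2
18^3 mod 7 = 1
18^4 mod 7 = 4


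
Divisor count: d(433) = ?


433 = 433^1
d(433) = (1+1) = 2

2 divisors


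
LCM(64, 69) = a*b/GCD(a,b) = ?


GCD(64, 69) = 1
LCM = 64*69/1 = 4416/1 = 4416

LCM = 4416


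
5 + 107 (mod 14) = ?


5 + 107 = 112
112 mod 14 = 0


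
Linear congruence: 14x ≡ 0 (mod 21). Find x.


GCD(14, 21) = 7 divides 0
Divide: 2x ≡ 0 (mod 3)
x ≡ 0 (mod 3)


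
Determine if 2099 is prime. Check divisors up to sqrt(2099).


Check divisors up to sqrt(2099) = 45.8148
No divisors found.
2099 is prime.

Yes, 2099 is prime


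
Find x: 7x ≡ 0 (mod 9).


GCD(7, 9) = 1, unique solution
a^(-1) mod 9 = 4
x = 4 * 0 mod 9 = 0

x ≡ 0 (mod 9)


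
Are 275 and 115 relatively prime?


Euclidean algorithm:
275 = 2 * 115 + 45
115 = 2 * 45 + 25
45 = 1 * 25 + 20
25 = 1 * 20 + 5
20 = 4 * 5 + 0
GCD(275, 115) = 5

No, not coprime (GCD = 5)


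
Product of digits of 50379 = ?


5 × 0 × 3 × 7 × 9 = 0


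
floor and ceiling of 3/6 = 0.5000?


3/6 = 0.5000
floor = 0
ceil = 1

floor = 0, ceil = 1


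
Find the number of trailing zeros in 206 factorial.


floor(206/5) = 41
floor(206/25) = 8
floor(206/125) = 1
Total = 50

50 trailing zeros


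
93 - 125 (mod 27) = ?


93 - 125 = -32
-32 mod 27 = 22


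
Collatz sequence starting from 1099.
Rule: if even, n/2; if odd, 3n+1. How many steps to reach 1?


1099 → 3298 → 1649 → 4948 → 2474 → 1237 → 3712 → 1856 → 928 → 464 → 232 → 116 → 58 → 29 → 88 → 44 → 22 → 11 → 34 → 17 → 52 → 26 → 13 → 40 → 20 → 10 → 5 → 16 → 8 → 4 → 2 → 1
Total steps = 31

31 steps


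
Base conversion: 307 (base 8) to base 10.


307 (base 8) = 199 (decimal)
199 (decimal) = 199 (base 10)


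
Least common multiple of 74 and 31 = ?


GCD(74, 31) = 1
LCM = 74*31/1 = 2294/1 = 2294

LCM = 2294


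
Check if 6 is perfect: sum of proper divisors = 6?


Proper divisors of 6: 1, 2, 3
Sum = 1 + 2 + 3 = 6

Yes, 6 is perfect (6 = 6)


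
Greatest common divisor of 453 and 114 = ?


453 = 3 * 114 + 111
114 = 1 * 111 + 3
111 = 37 * 3 + 0
GCD = 3


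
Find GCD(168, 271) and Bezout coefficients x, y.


Tabular extended Euclidean (each row: r = 168*s + 271*t):
r=168, s=1, t=0
r=271, s=0, t=1
q=0: r=168, s=1, t=0   [168*(1) + 271*(0) = 168]
q=1: r=103, s=-1, t=1   [168*(-1) + 271*(1) = 103]
q=1: r=65, s=2, t=-1   [168*(2) + 271*(-1) = 65]
q=1: r=38, s=-3, t=2   [168*(-3) + 271*(2) = 38]
q=1: r=27, s=5, t=-3   [168*(5) + 271*(-3) = 27]
q=1: r=11, s=-8, t=5   [168*(-8) + 271*(5) = 11]
q=2: r=5, s=21, t=-13   [168*(21) + 271*(-13) = 5]
q=2: r=1, s=-50, t=31   [168*(-50) + 271*(31) = 1]
q=5: r=0, s=271, t=-168   [168*(271) + 271*(-168) = 0]
GCD = 1; from the row with r=1: x=-50, y=31
Check: 168*(-50) + 271*(31) = -8400 + 8401 = 1

GCD = 1, x = -50, y = 31


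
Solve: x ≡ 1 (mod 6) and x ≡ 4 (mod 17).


M = 6*17 = 102
M1 = M/6 = 17, M2 = M/17 = 6
M1^(-1) mod 6 = 5, M2^(-1) mod 17 = 3
x = 1*17*5 + 4*6*3 = 157
157 mod 102 = 55
Check: 55 mod 6 = 1 ✓, 55 mod 17 = 4 ✓

x ≡ 55 (mod 102)


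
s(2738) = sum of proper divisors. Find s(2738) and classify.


Proper divisors: 1, 2, 37, 74, 1369
Sum = 1 + 2 + 37 + 74 + 1369 = 1483
1483 < 2738 → deficient

s(2738) = 1483 (deficient)


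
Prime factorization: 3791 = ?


3791 / 17 = 223
223 / 223 = 1
3791 = 17 × 223


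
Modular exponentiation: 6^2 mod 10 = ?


6^1 mod 10 = 6
6^2 mod 10 = 6


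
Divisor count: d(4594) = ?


4594 = 2^1 × 2297^1
d(4594) = (1+1) × (1+1) = 4

4 divisors


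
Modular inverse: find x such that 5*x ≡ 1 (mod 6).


Use the extended Euclidean algorithm on (6, 5); each row r = 6*s + 5*t:
r=6, s=1, t=0
r=5, s=0, t=1
q=1: r=1, s=1, t=-1   [6*(1) + 5*(-1) = 1]
q=5: r=0, s=-5, t=6   [6*(-5) + 5*(6) = 0]
GCD = 1 with t = -1, so 5*(-1) ≡ 1 (mod 6)
Inverse = -1 mod 6 = 5
Check: 5 * 5 = 25 ≡ 1 (mod 6)

5^(-1) ≡ 5 (mod 6)


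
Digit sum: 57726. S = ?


5 + 7 + 7 + 2 + 6 = 27


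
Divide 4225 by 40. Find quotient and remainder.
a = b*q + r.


4225 = 40 * 105 + 25
Check: 4200 + 25 = 4225

q = 105, r = 25


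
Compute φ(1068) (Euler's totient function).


1068 = 2^2 × 3 × 89
Prime factors: 2, 3, 89
φ(1068) = 1068 × (1-1/2) × (1-1/3) × (1-1/89)
= 1068 × 1/2 × 2/3 × 88/89 = 352

φ(1068) = 352


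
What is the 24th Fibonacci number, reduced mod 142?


F(k) mod 142 for k=1..24:
1, 1, 2, 3, 5, 8, 13, 21, 34, 55, 89, 2, 91, 93, 42, 135, 35, 28, 63, 91, 12, 103, 115, 76
F(24) mod 142 = 76


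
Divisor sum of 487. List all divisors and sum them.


Divisors of 487: 1, 487
Sum = 1 + 487 = 488

σ(487) = 488


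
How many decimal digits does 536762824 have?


536762824 has 9 digits in base 10
floor(log10(536762824)) + 1 = floor(8.7298) + 1 = 9

9 digits (base 10)


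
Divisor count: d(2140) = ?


2140 = 2^2 × 5^1 × 107^1
d(2140) = (2+1) × (1+1) × (1+1) = 12

12 divisors


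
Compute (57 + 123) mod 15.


57 + 123 = 180
180 mod 15 = 0


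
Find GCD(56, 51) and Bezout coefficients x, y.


Tabular extended Euclidean (each row: r = 56*s + 51*t):
r=56, s=1, t=0
r=51, s=0, t=1
q=1: r=5, s=1, t=-1   [56*(1) + 51*(-1) = 5]
q=10: r=1, s=-10, t=11   [56*(-10) + 51*(11) = 1]
q=5: r=0, s=51, t=-56   [56*(51) + 51*(-56) = 0]
GCD = 1; from the row with r=1: x=-10, y=11
Check: 56*(-10) + 51*(11) = -560 + 561 = 1

GCD = 1, x = -10, y = 11


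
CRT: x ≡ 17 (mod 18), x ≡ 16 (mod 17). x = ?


M = 18*17 = 306
M1 = M/18 = 17, M2 = M/17 = 18
M1^(-1) mod 18 = 17, M2^(-1) mod 17 = 1
x = 17*17*17 + 16*18*1 = 5201
5201 mod 306 = 305
Check: 305 mod 18 = 17 ✓, 305 mod 17 = 16 ✓

x ≡ 305 (mod 306)


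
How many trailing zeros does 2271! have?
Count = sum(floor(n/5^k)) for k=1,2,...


floor(2271/5) = 454
floor(2271/25) = 90
floor(2271/125) = 18
floor(2271/625) = 3
Total = 565

565 trailing zeros


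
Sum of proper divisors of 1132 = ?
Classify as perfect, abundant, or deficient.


Proper divisors: 1, 2, 4, 283, 566
Sum = 1 + 2 + 4 + 283 + 566 = 856
856 < 1132 → deficient

s(1132) = 856 (deficient)


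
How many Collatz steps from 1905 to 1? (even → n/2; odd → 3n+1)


1905 → 5716 → 2858 → 1429 → 4288 → 2144 → 1072 → 536 → 268 → 134 → 67 → 202 → 101 → 304 → 152 → 76 → 38 → 19 → 58 → 29 → 88 → 44 → 22 → 11 → 34 → 17 → 52 → 26 → 13 → 40 → 20 → 10 → 5 → 16 → 8 → 4 → 2 → 1
Total steps = 37

37 steps


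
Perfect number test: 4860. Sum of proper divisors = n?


Proper divisors of 4860: 1, 2, 3, 4, 5, 6, 9, 10, 12, 15, 18, 20, 27, 30, 36, 45, 54, 60, 81, 90, 108, 135, 162, 180, 243, 270, 324, 405, 486, 540, 810, 972, 1215, 1620, 2430
Sum = 1 + 2 + 3 + 4 + 5 + 6 + 9 + 10 + 12 + 15 + 18 + 20 + 27 + 30 + 36 + 45 + 54 + 60 + 81 + 90 + 108 + 135 + 162 + 180 + 243 + 270 + 324 + 405 + 486 + 540 + 810 + 972 + 1215 + 1620 + 2430 = 10428

No, 4860 is not perfect (10428 ≠ 4860)


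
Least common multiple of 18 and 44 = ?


GCD(18, 44) = 2
LCM = 18*44/2 = 792/2 = 396

LCM = 396


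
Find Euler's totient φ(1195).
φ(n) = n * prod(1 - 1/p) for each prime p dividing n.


1195 = 5 × 239
Prime factors: 5, 239
φ(1195) = 1195 × (1-1/5) × (1-1/239)
= 1195 × 4/5 × 238/239 = 952

φ(1195) = 952


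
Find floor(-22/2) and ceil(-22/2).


-22/2 = -11.0000
floor = -11
ceil = -11

floor = -11, ceil = -11


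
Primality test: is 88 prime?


88 / 2 = 44 (exact division)
88 is NOT prime.

No, 88 is not prime


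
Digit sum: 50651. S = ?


5 + 0 + 6 + 5 + 1 = 17


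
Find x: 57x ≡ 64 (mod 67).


GCD(57, 67) = 1, unique solution
a^(-1) mod 67 = 20
x = 20 * 64 mod 67 = 7

x ≡ 7 (mod 67)


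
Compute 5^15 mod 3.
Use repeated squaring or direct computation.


5^1 mod 3 = 2
5^2 mod 3 = 1
5^3 mod 3 = 2
5^4 mod 3 = 1
5^5 mod 3 = 2
5^6 mod 3 = 1
5^7 mod 3 = 2
5^8 mod 3 = 1
5^9 mod 3 = 2
5^10 mod 3 = 1
5^11 mod 3 = 2
5^12 mod 3 = 1
5^13 mod 3 = 2
5^14 mod 3 = 1
5^15 mod 3 = 2


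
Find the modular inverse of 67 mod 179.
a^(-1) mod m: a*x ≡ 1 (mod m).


Use the extended Euclidean algorithm on (179, 67); each row r = 179*s + 67*t:
r=179, s=1, t=0
r=67, s=0, t=1
q=2: r=45, s=1, t=-2   [179*(1) + 67*(-2) = 45]
q=1: r=22, s=-1, t=3   [179*(-1) + 67*(3) = 22]
q=2: r=1, s=3, t=-8   [179*(3) + 67*(-8) = 1]
q=22: r=0, s=-67, t=179   [179*(-67) + 67*(179) = 0]
GCD = 1 with t = -8, so 67*(-8) ≡ 1 (mod 179)
Inverse = -8 mod 179 = 171
Check: 67 * 171 = 11457 ≡ 1 (mod 179)

67^(-1) ≡ 171 (mod 179)


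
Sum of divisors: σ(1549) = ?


Divisors of 1549: 1, 1549
Sum = 1 + 1549 = 1550

σ(1549) = 1550


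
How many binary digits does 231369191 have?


231369191 in base 2 = 1101110010100110100111100111
Number of digits = 28

28 digits (base 2)


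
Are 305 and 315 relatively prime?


Euclidean algorithm:
315 = 1 * 305 + 10
305 = 30 * 10 + 5
10 = 2 * 5 + 0
GCD(305, 315) = 5

No, not coprime (GCD = 5)


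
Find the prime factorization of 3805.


3805 / 5 = 761
761 / 761 = 1
3805 = 5 × 761


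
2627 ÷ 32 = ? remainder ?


2627 = 32 * 82 + 3
Check: 2624 + 3 = 2627

q = 82, r = 3


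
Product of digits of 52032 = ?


5 × 2 × 0 × 3 × 2 = 0


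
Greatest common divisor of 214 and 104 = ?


214 = 2 * 104 + 6
104 = 17 * 6 + 2
6 = 3 * 2 + 0
GCD = 2


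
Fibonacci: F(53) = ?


Sequence: 1, 1, 2, 3, 5, 8, 13, 21, 34, 55, 89, 144, 233, 377, 610, 987, 1597, 2584, 4181, 6765, 10946, 17711, 28657, 46368, 75025, 121393, 196418, 317811, 514229, 832040, 1346269, 2178309, 3524578, 5702887, 9227465, 14930352, 24157817, 39088169, 63245986, 102334155, 165580141, 267914296, 433494437, 701408733, 1134903170, 1836311903, 2971215073, 4807526976, 7778742049, 12586269025, 20365011074, 32951280099, 53316291173
F(53) = 53316291173


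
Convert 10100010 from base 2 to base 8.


10100010 (base 2) = 162 (decimal)
162 (decimal) = 242 (base 8)


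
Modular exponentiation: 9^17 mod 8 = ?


9^1 mod 8 = 1
9^2 mod 8 = 1
9^3 mod 8 = 1
9^4 mod 8 = 1
9^5 mod 8 = 1
9^6 mod 8 = 1
9^7 mod 8 = 1
9^8 mod 8 = 1
9^9 mod 8 = 1
9^10 mod 8 = 1
9^11 mod 8 = 1
9^12 mod 8 = 1
9^13 mod 8 = 1
9^14 mod 8 = 1
9^15 mod 8 = 1
9^16 mod 8 = 1
9^17 mod 8 = 1


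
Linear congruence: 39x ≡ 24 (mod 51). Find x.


GCD(39, 51) = 3 divides 24
Divide: 13x ≡ 8 (mod 17)
x ≡ 15 (mod 17)


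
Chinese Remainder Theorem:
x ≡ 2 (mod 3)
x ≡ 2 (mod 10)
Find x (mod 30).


M = 3*10 = 30
M1 = M/3 = 10, M2 = M/10 = 3
M1^(-1) mod 3 = 1, M2^(-1) mod 10 = 7
x = 2*10*1 + 2*3*7 = 62
62 mod 30 = 2
Check: 2 mod 3 = 2 ✓, 2 mod 10 = 2 ✓

x ≡ 2 (mod 30)


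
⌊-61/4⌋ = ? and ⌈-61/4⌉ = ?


-61/4 = -15.2500
floor = -16
ceil = -15

floor = -16, ceil = -15


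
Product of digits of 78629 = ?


7 × 8 × 6 × 2 × 9 = 6048


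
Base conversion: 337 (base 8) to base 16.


337 (base 8) = 223 (decimal)
223 (decimal) = DF (base 16)


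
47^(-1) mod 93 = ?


Use the extended Euclidean algorithm on (93, 47); each row r = 93*s + 47*t:
r=93, s=1, t=0
r=47, s=0, t=1
q=1: r=46, s=1, t=-1   [93*(1) + 47*(-1) = 46]
q=1: r=1, s=-1, t=2   [93*(-1) + 47*(2) = 1]
q=46: r=0, s=47, t=-93   [93*(47) + 47*(-93) = 0]
GCD = 1 with t = 2, so 47*(2) ≡ 1 (mod 93)
Inverse = 2 mod 93 = 2
Check: 47 * 2 = 94 ≡ 1 (mod 93)

47^(-1) ≡ 2 (mod 93)


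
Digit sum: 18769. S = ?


1 + 8 + 7 + 6 + 9 = 31


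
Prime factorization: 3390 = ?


3390 / 2 = 1695
1695 / 3 = 565
565 / 5 = 113
113 / 113 = 1
3390 = 2 × 3 × 5 × 113


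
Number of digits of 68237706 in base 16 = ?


68237706 in base 16 = 411398A
Number of digits = 7

7 digits (base 16)


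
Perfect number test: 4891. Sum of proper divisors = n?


Proper divisors of 4891: 1, 67, 73
Sum = 1 + 67 + 73 = 141

No, 4891 is not perfect (141 ≠ 4891)


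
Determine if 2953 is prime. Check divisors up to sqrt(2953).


Check divisors up to sqrt(2953) = 54.3415
No divisors found.
2953 is prime.

Yes, 2953 is prime


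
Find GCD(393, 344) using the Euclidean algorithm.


393 = 1 * 344 + 49
344 = 7 * 49 + 1
49 = 49 * 1 + 0
GCD = 1


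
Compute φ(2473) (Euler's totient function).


2473 = 2473
Prime factors: 2473
φ(2473) = 2473 × (1-1/2473)
= 2473 × 2472/2473 = 2472

φ(2473) = 2472


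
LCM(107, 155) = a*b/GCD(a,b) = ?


GCD(107, 155) = 1
LCM = 107*155/1 = 16585/1 = 16585

LCM = 16585


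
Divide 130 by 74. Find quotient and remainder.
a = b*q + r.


130 = 74 * 1 + 56
Check: 74 + 56 = 130

q = 1, r = 56


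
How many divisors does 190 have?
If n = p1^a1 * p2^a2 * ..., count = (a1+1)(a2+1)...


190 = 2^1 × 5^1 × 19^1
d(190) = (1+1) × (1+1) × (1+1) = 8

8 divisors


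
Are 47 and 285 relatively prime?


Euclidean algorithm:
285 = 6 * 47 + 3
47 = 15 * 3 + 2
3 = 1 * 2 + 1
2 = 2 * 1 + 0
GCD(47, 285) = 1

Yes, coprime (GCD = 1)


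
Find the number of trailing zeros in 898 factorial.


floor(898/5) = 179
floor(898/25) = 35
floor(898/125) = 7
floor(898/625) = 1
Total = 222

222 trailing zeros


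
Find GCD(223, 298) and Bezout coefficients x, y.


Tabular extended Euclidean (each row: r = 223*s + 298*t):
r=223, s=1, t=0
r=298, s=0, t=1
q=0: r=223, s=1, t=0   [223*(1) + 298*(0) = 223]
q=1: r=75, s=-1, t=1   [223*(-1) + 298*(1) = 75]
q=2: r=73, s=3, t=-2   [223*(3) + 298*(-2) = 73]
q=1: r=2, s=-4, t=3   [223*(-4) + 298*(3) = 2]
q=36: r=1, s=147, t=-110   [223*(147) + 298*(-110) = 1]
q=2: r=0, s=-298, t=223   [223*(-298) + 298*(223) = 0]
GCD = 1; from the row with r=1: x=147, y=-110
Check: 223*(147) + 298*(-110) = 32781 - 32780 = 1

GCD = 1, x = 147, y = -110


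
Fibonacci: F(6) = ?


Sequence: 1, 1, 2, 3, 5, 8
F(6) = 8


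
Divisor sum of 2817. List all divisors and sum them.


Divisors of 2817: 1, 3, 9, 313, 939, 2817
Sum = 1 + 3 + 9 + 313 + 939 + 2817 = 4082

σ(2817) = 4082


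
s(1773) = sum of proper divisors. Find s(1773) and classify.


Proper divisors: 1, 3, 9, 197, 591
Sum = 1 + 3 + 9 + 197 + 591 = 801
801 < 1773 → deficient

s(1773) = 801 (deficient)
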